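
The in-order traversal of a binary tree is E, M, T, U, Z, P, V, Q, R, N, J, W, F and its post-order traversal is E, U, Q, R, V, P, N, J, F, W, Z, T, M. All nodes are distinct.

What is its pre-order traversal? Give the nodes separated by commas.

The last element of post-order is the root; it splits in-order into left and right subtrees.
Root M: left subtree has 1 node {E}, right has 11 {T, U, Z, P, V, Q, R, N, J, W, F}.
  Root T: left subtree has 0 nodes { }, right has 10 {U, Z, P, V, Q, R, N, J, W, F}.
    Root Z: left subtree has 1 node {U}, right has 8 {P, V, Q, R, N, J, W, F}.
      Root W: left subtree has 6 nodes {P, V, Q, R, N, J}, right has 1 {F}.
        Root J: left subtree has 5 nodes {P, V, Q, R, N}, right has 0 { }.
          Root N: left subtree has 4 nodes {P, V, Q, R}, right has 0 { }.
            Root P: left subtree has 0 nodes { }, right has 3 {V, Q, R}.
              Root V: left subtree has 0 nodes { }, right has 2 {Q, R}.
                Root R: left subtree has 1 node {Q}, right has 0 { }.

M, E, T, Z, U, W, J, N, P, V, R, Q, F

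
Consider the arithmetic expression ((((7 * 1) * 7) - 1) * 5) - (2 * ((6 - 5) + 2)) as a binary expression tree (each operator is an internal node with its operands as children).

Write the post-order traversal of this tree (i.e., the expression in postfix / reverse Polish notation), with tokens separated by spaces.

7 1 * 7 * 1 - 5 * 2 6 5 - 2 + * -

Post-order on an expression tree gives postfix notation: for each operator, emit left operand, right operand, then the operator.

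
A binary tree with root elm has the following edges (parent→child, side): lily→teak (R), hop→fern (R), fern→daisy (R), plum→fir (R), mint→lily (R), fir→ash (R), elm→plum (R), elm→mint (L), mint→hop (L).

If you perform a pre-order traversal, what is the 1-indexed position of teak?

Pre-order visits the node, then its left subtree, then its right subtree.
Visit elm.
At elm: go left to mint.
  Visit mint.
  At mint: go left to hop.
    Visit hop.
    At hop: no left child.
    At hop: go right to fern.
      Visit fern.
      At fern: no left child.
      At fern: go right to daisy.
        daisy is a leaf — visit daisy.
  At mint: go right to lily.
    Visit lily.
    At lily: no left child.
    At lily: go right to teak.
      teak is a leaf — visit teak.
At elm: go right to plum.
  Visit plum.
  At plum: no left child.
  At plum: go right to fir.
    Visit fir.
    At fir: no left child.
    At fir: go right to ash.
      ash is a leaf — visit ash.
Full pre-order sequence: elm, mint, hop, fern, daisy, lily, teak, plum, fir, ash.

7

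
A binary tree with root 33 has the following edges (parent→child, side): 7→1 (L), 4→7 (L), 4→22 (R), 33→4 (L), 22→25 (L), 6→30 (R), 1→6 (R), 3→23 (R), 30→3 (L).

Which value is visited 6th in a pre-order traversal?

Pre-order visits the node, then its left subtree, then its right subtree.
Visit 33.
At 33: go left to 4.
  Visit 4.
  At 4: go left to 7.
    Visit 7.
    At 7: go left to 1.
      Visit 1.
      At 1: no left child.
      At 1: go right to 6.
        Visit 6.
        At 6: no left child.
        At 6: go right to 30.
          Visit 30.
          At 30: go left to 3.
            Visit 3.
            At 3: no left child.
            At 3: go right to 23.
              23 is a leaf — visit 23.
          At 30: no right child.
    At 7: no right child.
  At 4: go right to 22.
    Visit 22.
    At 22: go left to 25.
      25 is a leaf — visit 25.
    At 22: no right child.
At 33: no right child.
Full pre-order sequence: 33, 4, 7, 1, 6, 30, 3, 23, 22, 25.

30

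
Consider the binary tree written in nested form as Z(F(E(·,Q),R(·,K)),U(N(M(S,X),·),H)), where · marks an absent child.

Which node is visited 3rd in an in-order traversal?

F

In-order visits the left subtree, then the node, then the right subtree.
At Z: go left to F.
  At F: go left to E.
    At E: no left child.
    Visit E.
    At E: go right to Q.
      Q is a leaf — visit Q.
  Visit F.
  At F: go right to R.
    At R: no left child.
    Visit R.
    At R: go right to K.
      K is a leaf — visit K.
Visit Z.
At Z: go right to U.
  At U: go left to N.
    At N: go left to M.
      At M: go left to S.
        S is a leaf — visit S.
      Visit M.
      At M: go right to X.
        X is a leaf — visit X.
    Visit N.
    At N: no right child.
  Visit U.
  At U: go right to H.
    H is a leaf — visit H.
Full in-order sequence: E, Q, F, R, K, Z, S, M, X, N, U, H.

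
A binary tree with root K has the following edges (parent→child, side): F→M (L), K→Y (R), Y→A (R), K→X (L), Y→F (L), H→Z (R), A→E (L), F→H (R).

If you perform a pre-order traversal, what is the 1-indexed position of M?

Pre-order visits the node, then its left subtree, then its right subtree.
Visit K.
At K: go left to X.
  X is a leaf — visit X.
At K: go right to Y.
  Visit Y.
  At Y: go left to F.
    Visit F.
    At F: go left to M.
      M is a leaf — visit M.
    At F: go right to H.
      Visit H.
      At H: no left child.
      At H: go right to Z.
        Z is a leaf — visit Z.
  At Y: go right to A.
    Visit A.
    At A: go left to E.
      E is a leaf — visit E.
    At A: no right child.
Full pre-order sequence: K, X, Y, F, M, H, Z, A, E.

5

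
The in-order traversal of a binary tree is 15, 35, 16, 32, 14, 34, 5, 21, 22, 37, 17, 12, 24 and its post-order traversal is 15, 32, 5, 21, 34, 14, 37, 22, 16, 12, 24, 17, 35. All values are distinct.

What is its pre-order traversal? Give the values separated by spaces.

The last element of post-order is the root; it splits in-order into left and right subtrees.
Root 35: left subtree has 1 node {15}, right has 11 {16, 32, 14, 34, 5, 21, 22, 37, 17, 12, 24}.
  Root 17: left subtree has 8 nodes {16, 32, 14, 34, 5, 21, 22, 37}, right has 2 {12, 24}.
    Root 16: left subtree has 0 nodes { }, right has 7 {32, 14, 34, 5, 21, 22, 37}.
      Root 22: left subtree has 5 nodes {32, 14, 34, 5, 21}, right has 1 {37}.
        Root 14: left subtree has 1 node {32}, right has 3 {34, 5, 21}.
          Root 34: left subtree has 0 nodes { }, right has 2 {5, 21}.
            Root 21: left subtree has 1 node {5}, right has 0 { }.
    Root 24: left subtree has 1 node {12}, right has 0 { }.

35 15 17 16 22 14 32 34 21 5 37 24 12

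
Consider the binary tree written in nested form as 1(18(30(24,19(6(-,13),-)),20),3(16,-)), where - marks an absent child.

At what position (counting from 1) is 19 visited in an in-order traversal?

In-order visits the left subtree, then the node, then the right subtree.
At 1: go left to 18.
  At 18: go left to 30.
    At 30: go left to 24.
      24 is a leaf — visit 24.
    Visit 30.
    At 30: go right to 19.
      At 19: go left to 6.
        At 6: no left child.
        Visit 6.
        At 6: go right to 13.
          13 is a leaf — visit 13.
      Visit 19.
      At 19: no right child.
  Visit 18.
  At 18: go right to 20.
    20 is a leaf — visit 20.
Visit 1.
At 1: go right to 3.
  At 3: go left to 16.
    16 is a leaf — visit 16.
  Visit 3.
  At 3: no right child.
Full in-order sequence: 24, 30, 6, 13, 19, 18, 20, 1, 16, 3.

5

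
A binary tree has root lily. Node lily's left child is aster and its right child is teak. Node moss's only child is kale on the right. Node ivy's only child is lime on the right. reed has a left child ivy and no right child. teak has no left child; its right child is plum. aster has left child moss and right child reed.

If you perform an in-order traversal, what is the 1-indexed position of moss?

In-order visits the left subtree, then the node, then the right subtree.
At lily: go left to aster.
  At aster: go left to moss.
    At moss: no left child.
    Visit moss.
    At moss: go right to kale.
      kale is a leaf — visit kale.
  Visit aster.
  At aster: go right to reed.
    At reed: go left to ivy.
      At ivy: no left child.
      Visit ivy.
      At ivy: go right to lime.
        lime is a leaf — visit lime.
    Visit reed.
    At reed: no right child.
Visit lily.
At lily: go right to teak.
  At teak: no left child.
  Visit teak.
  At teak: go right to plum.
    plum is a leaf — visit plum.
Full in-order sequence: moss, kale, aster, ivy, lime, reed, lily, teak, plum.

1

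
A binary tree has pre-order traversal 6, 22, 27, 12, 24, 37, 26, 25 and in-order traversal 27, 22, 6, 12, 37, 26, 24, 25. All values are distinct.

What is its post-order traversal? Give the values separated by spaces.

27 22 26 37 25 24 12 6

The first element of pre-order is the root; it splits in-order into left and right subtrees.
Root 6: left subtree has 2 nodes {27, 22}, right has 5 {12, 37, 26, 24, 25}.
  Root 22: left subtree has 1 node {27}, right has 0 { }.
  Root 12: left subtree has 0 nodes { }, right has 4 {37, 26, 24, 25}.
    Root 24: left subtree has 2 nodes {37, 26}, right has 1 {25}.
      Root 37: left subtree has 0 nodes { }, right has 1 {26}.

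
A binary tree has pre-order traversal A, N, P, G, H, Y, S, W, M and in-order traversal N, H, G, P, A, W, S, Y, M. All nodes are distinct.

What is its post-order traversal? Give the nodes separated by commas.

The first element of pre-order is the root; it splits in-order into left and right subtrees.
Root A: left subtree has 4 nodes {N, H, G, P}, right has 4 {W, S, Y, M}.
  Root N: left subtree has 0 nodes { }, right has 3 {H, G, P}.
    Root P: left subtree has 2 nodes {H, G}, right has 0 { }.
      Root G: left subtree has 1 node {H}, right has 0 { }.
  Root Y: left subtree has 2 nodes {W, S}, right has 1 {M}.
    Root S: left subtree has 1 node {W}, right has 0 { }.

H, G, P, N, W, S, M, Y, A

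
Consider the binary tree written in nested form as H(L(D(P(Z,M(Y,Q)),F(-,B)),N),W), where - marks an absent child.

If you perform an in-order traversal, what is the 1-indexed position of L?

9

In-order visits the left subtree, then the node, then the right subtree.
At H: go left to L.
  At L: go left to D.
    At D: go left to P.
      At P: go left to Z.
        Z is a leaf — visit Z.
      Visit P.
      At P: go right to M.
        At M: go left to Y.
          Y is a leaf — visit Y.
        Visit M.
        At M: go right to Q.
          Q is a leaf — visit Q.
    Visit D.
    At D: go right to F.
      At F: no left child.
      Visit F.
      At F: go right to B.
        B is a leaf — visit B.
  Visit L.
  At L: go right to N.
    N is a leaf — visit N.
Visit H.
At H: go right to W.
  W is a leaf — visit W.
Full in-order sequence: Z, P, Y, M, Q, D, F, B, L, N, H, W.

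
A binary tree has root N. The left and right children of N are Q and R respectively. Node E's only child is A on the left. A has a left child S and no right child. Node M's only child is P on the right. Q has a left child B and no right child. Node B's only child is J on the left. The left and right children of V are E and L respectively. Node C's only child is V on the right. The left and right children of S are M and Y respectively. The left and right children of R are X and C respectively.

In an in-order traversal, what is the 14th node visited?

V

In-order visits the left subtree, then the node, then the right subtree.
At N: go left to Q.
  At Q: go left to B.
    At B: go left to J.
      J is a leaf — visit J.
    Visit B.
    At B: no right child.
  Visit Q.
  At Q: no right child.
Visit N.
At N: go right to R.
  At R: go left to X.
    X is a leaf — visit X.
  Visit R.
  At R: go right to C.
    At C: no left child.
    Visit C.
    At C: go right to V.
      At V: go left to E.
        At E: go left to A.
          At A: go left to S.
            At S: go left to M.
              At M: no left child.
              Visit M.
              At M: go right to P.
                P is a leaf — visit P.
            Visit S.
            At S: go right to Y.
              Y is a leaf — visit Y.
          Visit A.
          At A: no right child.
        Visit E.
        At E: no right child.
      Visit V.
      At V: go right to L.
        L is a leaf — visit L.
Full in-order sequence: J, B, Q, N, X, R, C, M, P, S, Y, A, E, V, L.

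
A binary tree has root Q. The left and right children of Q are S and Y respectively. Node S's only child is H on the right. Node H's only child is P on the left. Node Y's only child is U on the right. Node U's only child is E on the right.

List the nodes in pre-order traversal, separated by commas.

Pre-order visits the node, then its left subtree, then its right subtree.
Visit Q.
At Q: go left to S.
  Visit S.
  At S: no left child.
  At S: go right to H.
    Visit H.
    At H: go left to P.
      P is a leaf — visit P.
    At H: no right child.
At Q: go right to Y.
  Visit Y.
  At Y: no left child.
  At Y: go right to U.
    Visit U.
    At U: no left child.
    At U: go right to E.
      E is a leaf — visit E.

Q, S, H, P, Y, U, E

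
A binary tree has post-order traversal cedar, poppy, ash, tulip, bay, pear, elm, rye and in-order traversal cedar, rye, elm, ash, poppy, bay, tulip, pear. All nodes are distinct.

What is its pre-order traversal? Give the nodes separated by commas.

rye, cedar, elm, pear, bay, ash, poppy, tulip

The last element of post-order is the root; it splits in-order into left and right subtrees.
Root rye: left subtree has 1 node {cedar}, right has 6 {elm, ash, poppy, bay, tulip, pear}.
  Root elm: left subtree has 0 nodes { }, right has 5 {ash, poppy, bay, tulip, pear}.
    Root pear: left subtree has 4 nodes {ash, poppy, bay, tulip}, right has 0 { }.
      Root bay: left subtree has 2 nodes {ash, poppy}, right has 1 {tulip}.
        Root ash: left subtree has 0 nodes { }, right has 1 {poppy}.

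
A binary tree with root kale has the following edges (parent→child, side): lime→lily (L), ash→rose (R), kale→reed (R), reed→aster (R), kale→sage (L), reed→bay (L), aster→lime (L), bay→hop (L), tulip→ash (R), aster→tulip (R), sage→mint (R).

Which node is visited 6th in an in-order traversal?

In-order visits the left subtree, then the node, then the right subtree.
At kale: go left to sage.
  At sage: no left child.
  Visit sage.
  At sage: go right to mint.
    mint is a leaf — visit mint.
Visit kale.
At kale: go right to reed.
  At reed: go left to bay.
    At bay: go left to hop.
      hop is a leaf — visit hop.
    Visit bay.
    At bay: no right child.
  Visit reed.
  At reed: go right to aster.
    At aster: go left to lime.
      At lime: go left to lily.
        lily is a leaf — visit lily.
      Visit lime.
      At lime: no right child.
    Visit aster.
    At aster: go right to tulip.
      At tulip: no left child.
      Visit tulip.
      At tulip: go right to ash.
        At ash: no left child.
        Visit ash.
        At ash: go right to rose.
          rose is a leaf — visit rose.
Full in-order sequence: sage, mint, kale, hop, bay, reed, lily, lime, aster, tulip, ash, rose.

reed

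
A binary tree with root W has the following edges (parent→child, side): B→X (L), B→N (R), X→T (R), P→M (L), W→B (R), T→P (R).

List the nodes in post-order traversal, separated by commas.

M, P, T, X, N, B, W

Post-order visits the left subtree, then the right subtree, then the node.
At W: no left child.
At W: go right to B.
  At B: go left to X.
    At X: no left child.
    At X: go right to T.
      At T: no left child.
      At T: go right to P.
        At P: go left to M.
          M is a leaf — visit M.
        At P: no right child.
        Visit P.
      Visit T.
    Visit X.
  At B: go right to N.
    N is a leaf — visit N.
  Visit B.
Visit W.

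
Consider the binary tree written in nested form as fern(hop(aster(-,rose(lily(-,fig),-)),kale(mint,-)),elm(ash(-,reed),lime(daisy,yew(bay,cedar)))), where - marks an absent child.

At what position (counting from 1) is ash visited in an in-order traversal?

In-order visits the left subtree, then the node, then the right subtree.
At fern: go left to hop.
  At hop: go left to aster.
    At aster: no left child.
    Visit aster.
    At aster: go right to rose.
      At rose: go left to lily.
        At lily: no left child.
        Visit lily.
        At lily: go right to fig.
          fig is a leaf — visit fig.
      Visit rose.
      At rose: no right child.
  Visit hop.
  At hop: go right to kale.
    At kale: go left to mint.
      mint is a leaf — visit mint.
    Visit kale.
    At kale: no right child.
Visit fern.
At fern: go right to elm.
  At elm: go left to ash.
    At ash: no left child.
    Visit ash.
    At ash: go right to reed.
      reed is a leaf — visit reed.
  Visit elm.
  At elm: go right to lime.
    At lime: go left to daisy.
      daisy is a leaf — visit daisy.
    Visit lime.
    At lime: go right to yew.
      At yew: go left to bay.
        bay is a leaf — visit bay.
      Visit yew.
      At yew: go right to cedar.
        cedar is a leaf — visit cedar.
Full in-order sequence: aster, lily, fig, rose, hop, mint, kale, fern, ash, reed, elm, daisy, lime, bay, yew, cedar.

9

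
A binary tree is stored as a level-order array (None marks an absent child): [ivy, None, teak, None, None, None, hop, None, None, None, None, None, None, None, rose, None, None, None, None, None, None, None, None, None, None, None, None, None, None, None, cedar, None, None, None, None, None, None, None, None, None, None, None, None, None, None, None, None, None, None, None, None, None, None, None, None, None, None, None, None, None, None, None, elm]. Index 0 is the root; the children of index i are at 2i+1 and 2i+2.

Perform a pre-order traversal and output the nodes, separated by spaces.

ivy teak hop rose cedar elm

Pre-order visits the node, then its left subtree, then its right subtree.
Visit ivy.
At ivy: no left child.
At ivy: go right to teak.
  Visit teak.
  At teak: no left child.
  At teak: go right to hop.
    Visit hop.
    At hop: no left child.
    At hop: go right to rose.
      Visit rose.
      At rose: no left child.
      At rose: go right to cedar.
        Visit cedar.
        At cedar: no left child.
        At cedar: go right to elm.
          elm is a leaf — visit elm.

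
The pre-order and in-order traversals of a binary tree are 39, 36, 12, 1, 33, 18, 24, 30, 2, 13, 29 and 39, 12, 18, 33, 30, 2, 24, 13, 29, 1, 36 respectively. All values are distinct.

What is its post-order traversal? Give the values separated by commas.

18, 2, 30, 29, 13, 24, 33, 1, 12, 36, 39

The first element of pre-order is the root; it splits in-order into left and right subtrees.
Root 39: left subtree has 0 nodes { }, right has 10 {12, 18, 33, 30, 2, 24, 13, 29, 1, 36}.
  Root 36: left subtree has 9 nodes {12, 18, 33, 30, 2, 24, 13, 29, 1}, right has 0 { }.
    Root 12: left subtree has 0 nodes { }, right has 8 {18, 33, 30, 2, 24, 13, 29, 1}.
      Root 1: left subtree has 7 nodes {18, 33, 30, 2, 24, 13, 29}, right has 0 { }.
        Root 33: left subtree has 1 node {18}, right has 5 {30, 2, 24, 13, 29}.
          Root 24: left subtree has 2 nodes {30, 2}, right has 2 {13, 29}.
            Root 30: left subtree has 0 nodes { }, right has 1 {2}.
            Root 13: left subtree has 0 nodes { }, right has 1 {29}.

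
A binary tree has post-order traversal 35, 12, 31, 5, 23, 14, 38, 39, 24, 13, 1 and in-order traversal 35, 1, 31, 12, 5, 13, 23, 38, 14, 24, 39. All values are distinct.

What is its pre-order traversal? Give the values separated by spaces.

The last element of post-order is the root; it splits in-order into left and right subtrees.
Root 1: left subtree has 1 node {35}, right has 9 {31, 12, 5, 13, 23, 38, 14, 24, 39}.
  Root 13: left subtree has 3 nodes {31, 12, 5}, right has 5 {23, 38, 14, 24, 39}.
    Root 5: left subtree has 2 nodes {31, 12}, right has 0 { }.
      Root 31: left subtree has 0 nodes { }, right has 1 {12}.
    Root 24: left subtree has 3 nodes {23, 38, 14}, right has 1 {39}.
      Root 38: left subtree has 1 node {23}, right has 1 {14}.

1 35 13 5 31 12 24 38 23 14 39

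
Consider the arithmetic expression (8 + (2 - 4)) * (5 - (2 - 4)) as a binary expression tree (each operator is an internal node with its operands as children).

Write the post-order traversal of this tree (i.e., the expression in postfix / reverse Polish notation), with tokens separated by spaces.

8 2 4 - + 5 2 4 - - *

Post-order on an expression tree gives postfix notation: for each operator, emit left operand, right operand, then the operator.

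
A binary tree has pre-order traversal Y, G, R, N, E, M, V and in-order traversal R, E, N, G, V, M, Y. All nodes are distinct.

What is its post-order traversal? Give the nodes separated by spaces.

The first element of pre-order is the root; it splits in-order into left and right subtrees.
Root Y: left subtree has 6 nodes {R, E, N, G, V, M}, right has 0 { }.
  Root G: left subtree has 3 nodes {R, E, N}, right has 2 {V, M}.
    Root R: left subtree has 0 nodes { }, right has 2 {E, N}.
      Root N: left subtree has 1 node {E}, right has 0 { }.
    Root M: left subtree has 1 node {V}, right has 0 { }.

E N R V M G Y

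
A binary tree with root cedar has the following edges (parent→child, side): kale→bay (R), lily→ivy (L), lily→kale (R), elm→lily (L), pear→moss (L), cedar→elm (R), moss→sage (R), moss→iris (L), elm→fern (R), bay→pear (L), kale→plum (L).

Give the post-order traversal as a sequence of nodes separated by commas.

ivy, plum, iris, sage, moss, pear, bay, kale, lily, fern, elm, cedar

Post-order visits the left subtree, then the right subtree, then the node.
At cedar: no left child.
At cedar: go right to elm.
  At elm: go left to lily.
    At lily: go left to ivy.
      ivy is a leaf — visit ivy.
    At lily: go right to kale.
      At kale: go left to plum.
        plum is a leaf — visit plum.
      At kale: go right to bay.
        At bay: go left to pear.
          At pear: go left to moss.
            At moss: go left to iris.
              iris is a leaf — visit iris.
            At moss: go right to sage.
              sage is a leaf — visit sage.
            Visit moss.
          At pear: no right child.
          Visit pear.
        At bay: no right child.
        Visit bay.
      Visit kale.
    Visit lily.
  At elm: go right to fern.
    fern is a leaf — visit fern.
  Visit elm.
Visit cedar.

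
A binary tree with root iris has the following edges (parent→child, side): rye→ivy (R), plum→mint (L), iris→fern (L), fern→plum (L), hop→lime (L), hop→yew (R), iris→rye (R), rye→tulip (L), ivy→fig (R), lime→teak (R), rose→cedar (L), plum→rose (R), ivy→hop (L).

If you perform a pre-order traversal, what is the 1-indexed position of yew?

Pre-order visits the node, then its left subtree, then its right subtree.
Visit iris.
At iris: go left to fern.
  Visit fern.
  At fern: go left to plum.
    Visit plum.
    At plum: go left to mint.
      mint is a leaf — visit mint.
    At plum: go right to rose.
      Visit rose.
      At rose: go left to cedar.
        cedar is a leaf — visit cedar.
      At rose: no right child.
  At fern: no right child.
At iris: go right to rye.
  Visit rye.
  At rye: go left to tulip.
    tulip is a leaf — visit tulip.
  At rye: go right to ivy.
    Visit ivy.
    At ivy: go left to hop.
      Visit hop.
      At hop: go left to lime.
        Visit lime.
        At lime: no left child.
        At lime: go right to teak.
          teak is a leaf — visit teak.
      At hop: go right to yew.
        yew is a leaf — visit yew.
    At ivy: go right to fig.
      fig is a leaf — visit fig.
Full pre-order sequence: iris, fern, plum, mint, rose, cedar, rye, tulip, ivy, hop, lime, teak, yew, fig.

13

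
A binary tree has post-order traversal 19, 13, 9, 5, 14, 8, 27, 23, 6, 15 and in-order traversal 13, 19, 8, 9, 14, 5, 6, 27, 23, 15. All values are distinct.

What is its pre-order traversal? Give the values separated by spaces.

15 6 8 13 19 14 9 5 23 27

The last element of post-order is the root; it splits in-order into left and right subtrees.
Root 15: left subtree has 9 nodes {13, 19, 8, 9, 14, 5, 6, 27, 23}, right has 0 { }.
  Root 6: left subtree has 6 nodes {13, 19, 8, 9, 14, 5}, right has 2 {27, 23}.
    Root 8: left subtree has 2 nodes {13, 19}, right has 3 {9, 14, 5}.
      Root 13: left subtree has 0 nodes { }, right has 1 {19}.
      Root 14: left subtree has 1 node {9}, right has 1 {5}.
    Root 23: left subtree has 1 node {27}, right has 0 { }.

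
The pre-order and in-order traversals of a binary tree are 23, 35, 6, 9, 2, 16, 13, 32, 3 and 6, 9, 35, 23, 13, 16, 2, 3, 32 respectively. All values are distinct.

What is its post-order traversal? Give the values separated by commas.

The first element of pre-order is the root; it splits in-order into left and right subtrees.
Root 23: left subtree has 3 nodes {6, 9, 35}, right has 5 {13, 16, 2, 3, 32}.
  Root 35: left subtree has 2 nodes {6, 9}, right has 0 { }.
    Root 6: left subtree has 0 nodes { }, right has 1 {9}.
  Root 2: left subtree has 2 nodes {13, 16}, right has 2 {3, 32}.
    Root 16: left subtree has 1 node {13}, right has 0 { }.
    Root 32: left subtree has 1 node {3}, right has 0 { }.

9, 6, 35, 13, 16, 3, 32, 2, 23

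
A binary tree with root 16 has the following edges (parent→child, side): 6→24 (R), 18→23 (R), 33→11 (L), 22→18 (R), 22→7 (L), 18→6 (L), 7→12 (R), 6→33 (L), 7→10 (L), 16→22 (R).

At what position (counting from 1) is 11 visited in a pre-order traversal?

9

Pre-order visits the node, then its left subtree, then its right subtree.
Visit 16.
At 16: no left child.
At 16: go right to 22.
  Visit 22.
  At 22: go left to 7.
    Visit 7.
    At 7: go left to 10.
      10 is a leaf — visit 10.
    At 7: go right to 12.
      12 is a leaf — visit 12.
  At 22: go right to 18.
    Visit 18.
    At 18: go left to 6.
      Visit 6.
      At 6: go left to 33.
        Visit 33.
        At 33: go left to 11.
          11 is a leaf — visit 11.
        At 33: no right child.
      At 6: go right to 24.
        24 is a leaf — visit 24.
    At 18: go right to 23.
      23 is a leaf — visit 23.
Full pre-order sequence: 16, 22, 7, 10, 12, 18, 6, 33, 11, 24, 23.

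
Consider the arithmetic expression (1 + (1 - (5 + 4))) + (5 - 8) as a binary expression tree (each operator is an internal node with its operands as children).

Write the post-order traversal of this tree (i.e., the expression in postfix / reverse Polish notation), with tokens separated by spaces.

1 1 5 4 + - + 5 8 - +

Post-order on an expression tree gives postfix notation: for each operator, emit left operand, right operand, then the operator.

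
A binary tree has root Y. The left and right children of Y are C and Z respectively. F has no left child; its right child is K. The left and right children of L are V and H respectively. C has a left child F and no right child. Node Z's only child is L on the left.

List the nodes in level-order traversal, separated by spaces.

Y C Z F L K V H

Level-order visits nodes level by level from the root, left to right within each level.
Level 0: Y
Level 1: C, Z
Level 2: F, L
Level 3: K, V, H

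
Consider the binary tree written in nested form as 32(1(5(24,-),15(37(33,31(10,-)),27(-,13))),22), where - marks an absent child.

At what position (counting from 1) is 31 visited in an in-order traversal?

In-order visits the left subtree, then the node, then the right subtree.
At 32: go left to 1.
  At 1: go left to 5.
    At 5: go left to 24.
      24 is a leaf — visit 24.
    Visit 5.
    At 5: no right child.
  Visit 1.
  At 1: go right to 15.
    At 15: go left to 37.
      At 37: go left to 33.
        33 is a leaf — visit 33.
      Visit 37.
      At 37: go right to 31.
        At 31: go left to 10.
          10 is a leaf — visit 10.
        Visit 31.
        At 31: no right child.
    Visit 15.
    At 15: go right to 27.
      At 27: no left child.
      Visit 27.
      At 27: go right to 13.
        13 is a leaf — visit 13.
Visit 32.
At 32: go right to 22.
  22 is a leaf — visit 22.
Full in-order sequence: 24, 5, 1, 33, 37, 10, 31, 15, 27, 13, 32, 22.

7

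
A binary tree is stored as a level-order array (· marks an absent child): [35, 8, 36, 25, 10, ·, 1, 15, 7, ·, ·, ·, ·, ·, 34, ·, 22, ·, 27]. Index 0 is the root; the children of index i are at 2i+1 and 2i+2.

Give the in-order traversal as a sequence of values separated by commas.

In-order visits the left subtree, then the node, then the right subtree.
At 35: go left to 8.
  At 8: go left to 25.
    At 25: go left to 15.
      At 15: no left child.
      Visit 15.
      At 15: go right to 22.
        22 is a leaf — visit 22.
    Visit 25.
    At 25: go right to 7.
      At 7: no left child.
      Visit 7.
      At 7: go right to 27.
        27 is a leaf — visit 27.
  Visit 8.
  At 8: go right to 10.
    10 is a leaf — visit 10.
Visit 35.
At 35: go right to 36.
  At 36: no left child.
  Visit 36.
  At 36: go right to 1.
    At 1: no left child.
    Visit 1.
    At 1: go right to 34.
      34 is a leaf — visit 34.

15, 22, 25, 7, 27, 8, 10, 35, 36, 1, 34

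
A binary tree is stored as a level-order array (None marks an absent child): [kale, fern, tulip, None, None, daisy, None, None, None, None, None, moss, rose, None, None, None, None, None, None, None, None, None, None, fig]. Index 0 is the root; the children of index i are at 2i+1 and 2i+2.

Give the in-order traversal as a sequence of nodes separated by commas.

In-order visits the left subtree, then the node, then the right subtree.
At kale: go left to fern.
  fern is a leaf — visit fern.
Visit kale.
At kale: go right to tulip.
  At tulip: go left to daisy.
    At daisy: go left to moss.
      At moss: go left to fig.
        fig is a leaf — visit fig.
      Visit moss.
      At moss: no right child.
    Visit daisy.
    At daisy: go right to rose.
      rose is a leaf — visit rose.
  Visit tulip.
  At tulip: no right child.

fern, kale, fig, moss, daisy, rose, tulip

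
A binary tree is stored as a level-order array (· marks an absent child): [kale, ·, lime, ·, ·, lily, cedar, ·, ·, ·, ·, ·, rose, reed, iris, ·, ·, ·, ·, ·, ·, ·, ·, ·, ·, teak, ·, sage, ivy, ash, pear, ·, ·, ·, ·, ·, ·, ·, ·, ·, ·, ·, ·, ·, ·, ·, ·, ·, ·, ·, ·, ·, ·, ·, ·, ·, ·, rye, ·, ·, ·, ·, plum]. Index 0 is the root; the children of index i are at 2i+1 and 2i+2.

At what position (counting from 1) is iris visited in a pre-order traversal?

11

Pre-order visits the node, then its left subtree, then its right subtree.
Visit kale.
At kale: no left child.
At kale: go right to lime.
  Visit lime.
  At lime: go left to lily.
    Visit lily.
    At lily: no left child.
    At lily: go right to rose.
      Visit rose.
      At rose: go left to teak.
        teak is a leaf — visit teak.
      At rose: no right child.
  At lime: go right to cedar.
    Visit cedar.
    At cedar: go left to reed.
      Visit reed.
      At reed: go left to sage.
        sage is a leaf — visit sage.
      At reed: go right to ivy.
        Visit ivy.
        At ivy: go left to rye.
          rye is a leaf — visit rye.
        At ivy: no right child.
    At cedar: go right to iris.
      Visit iris.
      At iris: go left to ash.
        ash is a leaf — visit ash.
      At iris: go right to pear.
        Visit pear.
        At pear: no left child.
        At pear: go right to plum.
          plum is a leaf — visit plum.
Full pre-order sequence: kale, lime, lily, rose, teak, cedar, reed, sage, ivy, rye, iris, ash, pear, plum.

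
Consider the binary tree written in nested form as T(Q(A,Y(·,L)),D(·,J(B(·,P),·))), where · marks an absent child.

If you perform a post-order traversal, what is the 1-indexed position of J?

Post-order visits the left subtree, then the right subtree, then the node.
At T: go left to Q.
  At Q: go left to A.
    A is a leaf — visit A.
  At Q: go right to Y.
    At Y: no left child.
    At Y: go right to L.
      L is a leaf — visit L.
    Visit Y.
  Visit Q.
At T: go right to D.
  At D: no left child.
  At D: go right to J.
    At J: go left to B.
      At B: no left child.
      At B: go right to P.
        P is a leaf — visit P.
      Visit B.
    At J: no right child.
    Visit J.
  Visit D.
Visit T.
Full post-order sequence: A, L, Y, Q, P, B, J, D, T.

7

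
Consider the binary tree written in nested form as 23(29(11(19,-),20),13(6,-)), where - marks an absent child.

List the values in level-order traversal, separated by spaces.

23 29 13 11 20 6 19

Level-order visits nodes level by level from the root, left to right within each level.
Level 0: 23
Level 1: 29, 13
Level 2: 11, 20, 6
Level 3: 19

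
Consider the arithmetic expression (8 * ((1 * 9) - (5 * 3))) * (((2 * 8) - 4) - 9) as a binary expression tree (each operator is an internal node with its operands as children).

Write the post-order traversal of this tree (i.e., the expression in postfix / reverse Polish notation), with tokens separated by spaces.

8 1 9 * 5 3 * - * 2 8 * 4 - 9 - *

Post-order on an expression tree gives postfix notation: for each operator, emit left operand, right operand, then the operator.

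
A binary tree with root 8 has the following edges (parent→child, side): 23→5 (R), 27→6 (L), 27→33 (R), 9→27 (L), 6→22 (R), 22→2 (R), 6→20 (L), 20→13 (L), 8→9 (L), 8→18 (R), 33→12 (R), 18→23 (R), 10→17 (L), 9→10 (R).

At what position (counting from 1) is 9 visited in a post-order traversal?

Post-order visits the left subtree, then the right subtree, then the node.
At 8: go left to 9.
  At 9: go left to 27.
    At 27: go left to 6.
      At 6: go left to 20.
        At 20: go left to 13.
          13 is a leaf — visit 13.
        At 20: no right child.
        Visit 20.
      At 6: go right to 22.
        At 22: no left child.
        At 22: go right to 2.
          2 is a leaf — visit 2.
        Visit 22.
      Visit 6.
    At 27: go right to 33.
      At 33: no left child.
      At 33: go right to 12.
        12 is a leaf — visit 12.
      Visit 33.
    Visit 27.
  At 9: go right to 10.
    At 10: go left to 17.
      17 is a leaf — visit 17.
    At 10: no right child.
    Visit 10.
  Visit 9.
At 8: go right to 18.
  At 18: no left child.
  At 18: go right to 23.
    At 23: no left child.
    At 23: go right to 5.
      5 is a leaf — visit 5.
    Visit 23.
  Visit 18.
Visit 8.
Full post-order sequence: 13, 20, 2, 22, 6, 12, 33, 27, 17, 10, 9, 5, 23, 18, 8.

11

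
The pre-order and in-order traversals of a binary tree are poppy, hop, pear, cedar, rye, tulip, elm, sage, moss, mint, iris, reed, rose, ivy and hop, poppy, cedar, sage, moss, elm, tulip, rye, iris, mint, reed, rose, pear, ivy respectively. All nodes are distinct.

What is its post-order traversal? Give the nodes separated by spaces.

The first element of pre-order is the root; it splits in-order into left and right subtrees.
Root poppy: left subtree has 1 node {hop}, right has 12 {cedar, sage, moss, elm, tulip, rye, iris, mint, reed, rose, pear, ivy}.
  Root pear: left subtree has 10 nodes {cedar, sage, moss, elm, tulip, rye, iris, mint, reed, rose}, right has 1 {ivy}.
    Root cedar: left subtree has 0 nodes { }, right has 9 {sage, moss, elm, tulip, rye, iris, mint, reed, rose}.
      Root rye: left subtree has 4 nodes {sage, moss, elm, tulip}, right has 4 {iris, mint, reed, rose}.
        Root tulip: left subtree has 3 nodes {sage, moss, elm}, right has 0 { }.
          Root elm: left subtree has 2 nodes {sage, moss}, right has 0 { }.
            Root sage: left subtree has 0 nodes { }, right has 1 {moss}.
        Root mint: left subtree has 1 node {iris}, right has 2 {reed, rose}.
          Root reed: left subtree has 0 nodes { }, right has 1 {rose}.

hop moss sage elm tulip iris rose reed mint rye cedar ivy pear poppy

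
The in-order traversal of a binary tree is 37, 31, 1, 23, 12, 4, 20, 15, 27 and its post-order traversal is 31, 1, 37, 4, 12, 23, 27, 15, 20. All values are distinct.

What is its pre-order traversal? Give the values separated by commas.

The last element of post-order is the root; it splits in-order into left and right subtrees.
Root 20: left subtree has 6 nodes {37, 31, 1, 23, 12, 4}, right has 2 {15, 27}.
  Root 23: left subtree has 3 nodes {37, 31, 1}, right has 2 {12, 4}.
    Root 37: left subtree has 0 nodes { }, right has 2 {31, 1}.
      Root 1: left subtree has 1 node {31}, right has 0 { }.
    Root 12: left subtree has 0 nodes { }, right has 1 {4}.
  Root 15: left subtree has 0 nodes { }, right has 1 {27}.

20, 23, 37, 1, 31, 12, 4, 15, 27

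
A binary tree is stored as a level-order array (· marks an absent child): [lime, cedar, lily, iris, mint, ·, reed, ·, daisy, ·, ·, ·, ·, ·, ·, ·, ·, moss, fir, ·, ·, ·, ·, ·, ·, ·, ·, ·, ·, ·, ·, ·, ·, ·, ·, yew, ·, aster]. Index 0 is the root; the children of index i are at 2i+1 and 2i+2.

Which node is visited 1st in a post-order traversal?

Post-order visits the left subtree, then the right subtree, then the node.
At lime: go left to cedar.
  At cedar: go left to iris.
    At iris: no left child.
    At iris: go right to daisy.
      At daisy: go left to moss.
        At moss: go left to yew.
          yew is a leaf — visit yew.
        At moss: no right child.
        Visit moss.
      At daisy: go right to fir.
        At fir: go left to aster.
          aster is a leaf — visit aster.
        At fir: no right child.
        Visit fir.
      Visit daisy.
    Visit iris.
  At cedar: go right to mint.
    mint is a leaf — visit mint.
  Visit cedar.
At lime: go right to lily.
  At lily: no left child.
  At lily: go right to reed.
    reed is a leaf — visit reed.
  Visit lily.
Visit lime.
Full post-order sequence: yew, moss, aster, fir, daisy, iris, mint, cedar, reed, lily, lime.

yew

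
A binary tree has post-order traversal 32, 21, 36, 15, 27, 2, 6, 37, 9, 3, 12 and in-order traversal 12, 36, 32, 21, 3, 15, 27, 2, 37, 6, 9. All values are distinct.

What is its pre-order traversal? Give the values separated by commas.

12, 3, 36, 21, 32, 9, 37, 2, 27, 15, 6

The last element of post-order is the root; it splits in-order into left and right subtrees.
Root 12: left subtree has 0 nodes { }, right has 10 {36, 32, 21, 3, 15, 27, 2, 37, 6, 9}.
  Root 3: left subtree has 3 nodes {36, 32, 21}, right has 6 {15, 27, 2, 37, 6, 9}.
    Root 36: left subtree has 0 nodes { }, right has 2 {32, 21}.
      Root 21: left subtree has 1 node {32}, right has 0 { }.
    Root 9: left subtree has 5 nodes {15, 27, 2, 37, 6}, right has 0 { }.
      Root 37: left subtree has 3 nodes {15, 27, 2}, right has 1 {6}.
        Root 2: left subtree has 2 nodes {15, 27}, right has 0 { }.
          Root 27: left subtree has 1 node {15}, right has 0 { }.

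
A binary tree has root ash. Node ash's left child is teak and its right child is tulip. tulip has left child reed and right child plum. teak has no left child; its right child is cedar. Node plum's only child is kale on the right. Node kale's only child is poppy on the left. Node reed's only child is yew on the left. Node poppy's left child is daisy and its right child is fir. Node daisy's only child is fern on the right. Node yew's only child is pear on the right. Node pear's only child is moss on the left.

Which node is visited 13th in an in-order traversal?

In-order visits the left subtree, then the node, then the right subtree.
At ash: go left to teak.
  At teak: no left child.
  Visit teak.
  At teak: go right to cedar.
    cedar is a leaf — visit cedar.
Visit ash.
At ash: go right to tulip.
  At tulip: go left to reed.
    At reed: go left to yew.
      At yew: no left child.
      Visit yew.
      At yew: go right to pear.
        At pear: go left to moss.
          moss is a leaf — visit moss.
        Visit pear.
        At pear: no right child.
    Visit reed.
    At reed: no right child.
  Visit tulip.
  At tulip: go right to plum.
    At plum: no left child.
    Visit plum.
    At plum: go right to kale.
      At kale: go left to poppy.
        At poppy: go left to daisy.
          At daisy: no left child.
          Visit daisy.
          At daisy: go right to fern.
            fern is a leaf — visit fern.
        Visit poppy.
        At poppy: go right to fir.
          fir is a leaf — visit fir.
      Visit kale.
      At kale: no right child.
Full in-order sequence: teak, cedar, ash, yew, moss, pear, reed, tulip, plum, daisy, fern, poppy, fir, kale.

fir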